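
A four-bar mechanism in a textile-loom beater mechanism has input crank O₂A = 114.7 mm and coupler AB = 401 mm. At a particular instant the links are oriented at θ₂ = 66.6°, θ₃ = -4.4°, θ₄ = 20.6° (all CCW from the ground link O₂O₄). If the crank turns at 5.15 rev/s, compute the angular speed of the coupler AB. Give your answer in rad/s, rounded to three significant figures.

15.8

ω₂ = 32.36 rad/s (from 5.15 rev/s).
Differentiating the loop-closure r₂e^{iθ₂}+r₃e^{iθ₃}=r₁+r₄e^{iθ₄} gives r₂ω₂e^{iθ₂}+r₃ω₃e^{iθ₃}=r₄ω₄e^{iθ₄}.
Eliminating the other unknown: ω₃ = r₂ω₂ sin(θ₄−θ₂) / [r₃ sin(θ₃−θ₄)].
Numerator sine = -0.71934; denominator sine = -0.42262.
Result = 0.1147·32.36·(-0.71934) / (0.401·(-0.42262)) = +15.754 rad/s; magnitude 15.754 rad/s.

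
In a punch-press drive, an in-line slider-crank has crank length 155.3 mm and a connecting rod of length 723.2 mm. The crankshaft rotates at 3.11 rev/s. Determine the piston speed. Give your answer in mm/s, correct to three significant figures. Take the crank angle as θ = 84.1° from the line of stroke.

ω = 2π·3.11 = 19.54 rad/s
For an in-line slider-crank, x = r cosθ + √(L² − r² sin²θ), so v = −rω sinθ·[1 + r cosθ/√(L² − r² sin²θ)].
With r = 0.1553 m, L = 0.7232 m, θ = 84.1°: √(L² − r² sin²θ) = 0.70651 m.
v = −0.1553·19.54·0.99470·[1 + 0.1553·0.10279/0.70651] = -3.0868 m/s.
|v| = 3.0868 m/s = 3086.8 mm/s.

3090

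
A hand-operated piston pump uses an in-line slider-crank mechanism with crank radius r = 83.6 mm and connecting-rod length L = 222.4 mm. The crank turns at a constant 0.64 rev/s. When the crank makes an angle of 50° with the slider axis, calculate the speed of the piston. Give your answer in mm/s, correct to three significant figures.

323

ω = 2π·0.64 = 4.021 rad/s
For an in-line slider-crank, x = r cosθ + √(L² − r² sin²θ), so v = −rω sinθ·[1 + r cosθ/√(L² − r² sin²θ)].
With r = 0.0836 m, L = 0.2224 m, θ = 50°: √(L² − r² sin²θ) = 0.21298 m.
v = −0.0836·4.021·0.76604·[1 + 0.0836·0.64279/0.21298] = -0.3225 m/s.
|v| = 0.3225 m/s = 322.5 mm/s.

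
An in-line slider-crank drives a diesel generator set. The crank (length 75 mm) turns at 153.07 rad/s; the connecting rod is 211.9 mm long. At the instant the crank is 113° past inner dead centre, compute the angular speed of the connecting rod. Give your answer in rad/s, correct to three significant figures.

22.4

ω = 153.1 rad/s
The rod makes angle φ with the slider axis where L sinφ = r sinθ; differentiating, L cosφ·φ̇ = r ω cosθ.
L cosφ = √(L² − r² sin²θ) = 0.20034 m.
|ω_rod| = r ω |cosθ| / √(L² − r² sin²θ) = 0.075·153.1·0.39073/0.20034 = 22.391 rad/s.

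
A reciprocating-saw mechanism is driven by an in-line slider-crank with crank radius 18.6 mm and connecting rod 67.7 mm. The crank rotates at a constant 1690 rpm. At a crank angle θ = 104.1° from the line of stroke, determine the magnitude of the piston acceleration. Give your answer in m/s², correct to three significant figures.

ω = 2π·1690/60 = 177 rad/s
x(θ) = r cosθ + √(L² − r² sin²θ); with ω constant, a = ω²·d²x/dθ².
d²x/dθ² = −r cosθ − r²(cos2θ)/√u − r⁴ sin²2θ/(4u^{3/2}),  u = L² − r² sin²θ = 0.00425786 m².
Substituting r = 0.0186 m, L = 0.0677 m, θ = 104.1°: d²x/dθ² = +0.0091798 m.
a = ω²·d²x/dθ² = (177)²·(+0.0091798) = +287.52 m/s²;  |a| = 287.52 m/s².

288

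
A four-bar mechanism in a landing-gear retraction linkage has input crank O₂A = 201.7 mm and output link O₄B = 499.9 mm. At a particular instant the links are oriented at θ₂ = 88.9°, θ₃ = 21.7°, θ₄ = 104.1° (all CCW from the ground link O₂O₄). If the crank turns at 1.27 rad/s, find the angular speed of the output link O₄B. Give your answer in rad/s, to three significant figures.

0.477

ω₂ = 1.27 rad/s
Differentiating the loop-closure r₂e^{iθ₂}+r₃e^{iθ₃}=r₁+r₄e^{iθ₄} gives r₂ω₂e^{iθ₂}+r₃ω₃e^{iθ₃}=r₄ω₄e^{iθ₄}.
Eliminating the other unknown: ω₄ = r₂ω₂ sin(θ₂−θ₃) / [r₄ sin(θ₄−θ₃)].
Numerator sine = +0.92186; denominator sine = +0.99122.
Result = 0.2017·1.27·(+0.92186) / (0.4999·(+0.99122)) = +0.47657 rad/s; magnitude 0.47657 rad/s.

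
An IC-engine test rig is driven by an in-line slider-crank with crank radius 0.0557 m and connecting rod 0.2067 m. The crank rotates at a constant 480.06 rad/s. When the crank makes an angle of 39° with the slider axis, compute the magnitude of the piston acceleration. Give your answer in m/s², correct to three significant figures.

10800

ω = 480.1 rad/s
x(θ) = r cosθ + √(L² − r² sin²θ); with ω constant, a = ω²·d²x/dθ².
d²x/dθ² = −r cosθ − r²(cos2θ)/√u − r⁴ sin²2θ/(4u^{3/2}),  u = L² − r² sin²θ = 0.0414962 m².
Substituting r = 0.0557 m, L = 0.2067 m, θ = 39°: d²x/dθ² = -0.046726 m.
a = ω²·d²x/dθ² = (480.1)²·(-0.046726) = -10768 m/s²;  |a| = 10768 m/s².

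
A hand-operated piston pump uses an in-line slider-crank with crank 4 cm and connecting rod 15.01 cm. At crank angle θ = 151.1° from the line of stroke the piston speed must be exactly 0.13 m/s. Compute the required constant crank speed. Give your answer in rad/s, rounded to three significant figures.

8.79

For an in-line slider-crank, |v_piston| = rω|sinθ|·[1 + r cosθ/√(L² − r² sin²θ)].
With r = 0.04 m, L = 0.1501 m, θ = 151.1°: the bracketed kinematic factor |dx/dθ| = 0.014783 m.
ω = v/|dx/dθ| = 0.13/0.014783 = 8.7936 rad/s.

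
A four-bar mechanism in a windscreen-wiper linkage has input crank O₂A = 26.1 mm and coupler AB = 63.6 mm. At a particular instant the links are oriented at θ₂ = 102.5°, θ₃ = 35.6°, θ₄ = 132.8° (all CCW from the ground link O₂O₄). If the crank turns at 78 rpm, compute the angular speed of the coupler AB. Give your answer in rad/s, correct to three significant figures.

1.70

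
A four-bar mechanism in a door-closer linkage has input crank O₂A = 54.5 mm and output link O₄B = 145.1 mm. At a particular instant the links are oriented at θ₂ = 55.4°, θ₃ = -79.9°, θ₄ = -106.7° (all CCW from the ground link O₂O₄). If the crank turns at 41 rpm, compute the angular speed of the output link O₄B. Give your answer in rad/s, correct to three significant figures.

ω₂ = 4.294 rad/s (from 41 rpm).
Differentiating the loop-closure r₂e^{iθ₂}+r₃e^{iθ₃}=r₁+r₄e^{iθ₄} gives r₂ω₂e^{iθ₂}+r₃ω₃e^{iθ₃}=r₄ω₄e^{iθ₄}.
Eliminating the other unknown: ω₄ = r₂ω₂ sin(θ₂−θ₃) / [r₄ sin(θ₄−θ₃)].
Numerator sine = +0.70339; denominator sine = -0.45088.
Result = 0.0545·4.294·(+0.70339) / (0.1451·(-0.45088)) = -2.5158 rad/s; magnitude 2.5158 rad/s.

2.52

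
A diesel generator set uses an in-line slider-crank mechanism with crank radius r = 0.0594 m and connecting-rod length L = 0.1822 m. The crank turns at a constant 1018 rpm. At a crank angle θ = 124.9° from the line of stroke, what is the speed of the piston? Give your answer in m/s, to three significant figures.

4.19

ω = 2π·1018/60 = 106.6 rad/s
For an in-line slider-crank, x = r cosθ + √(L² − r² sin²θ), so v = −rω sinθ·[1 + r cosθ/√(L² − r² sin²θ)].
With r = 0.0594 m, L = 0.1822 m, θ = 124.9°: √(L² − r² sin²θ) = 0.17557 m.
v = −0.0594·106.6·0.82015·[1 + 0.0594·-0.57215/0.17557] = -4.1881 m/s.
|v| = 4.1881 m/s.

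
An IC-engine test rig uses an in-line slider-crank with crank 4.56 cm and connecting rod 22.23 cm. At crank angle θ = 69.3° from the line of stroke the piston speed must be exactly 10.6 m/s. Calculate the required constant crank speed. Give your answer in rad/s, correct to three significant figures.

231

For an in-line slider-crank, |v_piston| = rω|sinθ|·[1 + r cosθ/√(L² − r² sin²θ)].
With r = 0.0456 m, L = 0.2223 m, θ = 69.3°: the bracketed kinematic factor |dx/dθ| = 0.045808 m.
ω = v/|dx/dθ| = 10.6/0.045808 = 231.4 rad/s.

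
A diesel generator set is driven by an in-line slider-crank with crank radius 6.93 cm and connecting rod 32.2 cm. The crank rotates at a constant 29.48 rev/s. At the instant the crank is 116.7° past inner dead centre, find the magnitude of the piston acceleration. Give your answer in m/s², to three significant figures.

ω = 2π·29.5 = 185.2 rad/s
x(θ) = r cosθ + √(L² − r² sin²θ); with ω constant, a = ω²·d²x/dθ².
d²x/dθ² = −r cosθ − r²(cos2θ)/√u − r⁴ sin²2θ/(4u^{3/2}),  u = L² − r² sin²θ = 0.0998511 m².
Substituting r = 0.0693 m, L = 0.322 m, θ = 116.7°: d²x/dθ² = +0.040082 m.
a = ω²·d²x/dθ² = (185.2)²·(+0.040082) = +1375.2 m/s²;  |a| = 1375.2 m/s².

1380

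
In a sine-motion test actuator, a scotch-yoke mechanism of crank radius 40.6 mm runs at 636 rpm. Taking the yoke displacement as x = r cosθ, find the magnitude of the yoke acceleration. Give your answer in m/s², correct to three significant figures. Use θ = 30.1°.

ω = 66.6 rad/s (from 636 rpm).
x = r cosθ ⇒ ẍ = −rω² cosθ (ω constant).
|a| = rω²|cosθ| = 0.0406·(66.6)²·|cos 30.1°| = 155.81 m/s².

156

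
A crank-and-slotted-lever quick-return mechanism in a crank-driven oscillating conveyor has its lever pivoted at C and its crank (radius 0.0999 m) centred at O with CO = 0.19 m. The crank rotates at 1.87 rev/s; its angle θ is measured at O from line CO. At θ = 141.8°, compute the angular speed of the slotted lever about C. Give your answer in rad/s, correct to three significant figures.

3.57

ω = 11.75 rad/s (from 1.87 rev/s).
Crank pin A relative to C: A = (d + r cosθ, r sinθ); lever angle φ = atan2(r sinθ, d + r cosθ).
Differentiating tanφ: φ̇ = rω(d cosθ + r)/(d² + r² + 2dr cosθ).
d² + r² + 2dr cosθ = |CA|² = 0.0162473 m²;  d cosθ + r = -0.049413 m.
|ω_lever| = |0.0999·11.75·-0.049413| / 0.0162473 = 3.5698 rad/s.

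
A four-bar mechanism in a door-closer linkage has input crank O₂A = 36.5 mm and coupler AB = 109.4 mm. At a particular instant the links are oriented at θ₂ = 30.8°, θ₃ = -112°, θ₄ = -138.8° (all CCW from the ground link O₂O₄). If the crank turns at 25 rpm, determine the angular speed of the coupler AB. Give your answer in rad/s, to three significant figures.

0.350

ω₂ = 2.618 rad/s (from 25 rpm).
Differentiating the loop-closure r₂e^{iθ₂}+r₃e^{iθ₃}=r₁+r₄e^{iθ₄} gives r₂ω₂e^{iθ₂}+r₃ω₃e^{iθ₃}=r₄ω₄e^{iθ₄}.
Eliminating the other unknown: ω₃ = r₂ω₂ sin(θ₄−θ₂) / [r₃ sin(θ₃−θ₄)].
Numerator sine = -0.18052; denominator sine = +0.45088.
Result = 0.0365·2.618·(-0.18052) / (0.1094·(+0.45088)) = -0.34971 rad/s; magnitude 0.34971 rad/s.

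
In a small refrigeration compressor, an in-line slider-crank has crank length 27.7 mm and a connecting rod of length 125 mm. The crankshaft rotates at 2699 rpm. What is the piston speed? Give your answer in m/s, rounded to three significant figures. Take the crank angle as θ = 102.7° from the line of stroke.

7.26

ω = 2π·2699/60 = 282.6 rad/s
For an in-line slider-crank, x = r cosθ + √(L² − r² sin²θ), so v = −rω sinθ·[1 + r cosθ/√(L² − r² sin²θ)].
With r = 0.0277 m, L = 0.125 m, θ = 102.7°: √(L² − r² sin²θ) = 0.12204 m.
v = −0.0277·282.6·0.97553·[1 + 0.0277·-0.21985/0.12204] = -7.2565 m/s.
|v| = 7.2565 m/s.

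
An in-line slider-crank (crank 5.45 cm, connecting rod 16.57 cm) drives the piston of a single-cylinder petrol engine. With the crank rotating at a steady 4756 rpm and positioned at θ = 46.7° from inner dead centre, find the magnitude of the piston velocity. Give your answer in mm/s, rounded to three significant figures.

24300

ω = 2π·4756/60 = 498 rad/s
For an in-line slider-crank, x = r cosθ + √(L² − r² sin²θ), so v = −rω sinθ·[1 + r cosθ/√(L² − r² sin²θ)].
With r = 0.0545 m, L = 0.1657 m, θ = 46.7°: √(L² − r² sin²θ) = 0.16088 m.
v = −0.0545·498·0.72777·[1 + 0.0545·0.68582/0.16088] = -24.344 m/s.
|v| = 24.344 m/s = 24344 mm/s.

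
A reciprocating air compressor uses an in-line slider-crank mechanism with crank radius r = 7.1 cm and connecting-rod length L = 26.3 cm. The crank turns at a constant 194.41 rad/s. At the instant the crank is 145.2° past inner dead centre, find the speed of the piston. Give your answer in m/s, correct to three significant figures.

6.11

ω = 194.4 rad/s
For an in-line slider-crank, x = r cosθ + √(L² − r² sin²θ), so v = −rω sinθ·[1 + r cosθ/√(L² − r² sin²θ)].
With r = 0.071 m, L = 0.263 m, θ = 145.2°: √(L² − r² sin²θ) = 0.25986 m.
v = −0.071·194.4·0.57071·[1 + 0.071·-0.82115/0.25986] = -6.1102 m/s.
|v| = 6.1102 m/s.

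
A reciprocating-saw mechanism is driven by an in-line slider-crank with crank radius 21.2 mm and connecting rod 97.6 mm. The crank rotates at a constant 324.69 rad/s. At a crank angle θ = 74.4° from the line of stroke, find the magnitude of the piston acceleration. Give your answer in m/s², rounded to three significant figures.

178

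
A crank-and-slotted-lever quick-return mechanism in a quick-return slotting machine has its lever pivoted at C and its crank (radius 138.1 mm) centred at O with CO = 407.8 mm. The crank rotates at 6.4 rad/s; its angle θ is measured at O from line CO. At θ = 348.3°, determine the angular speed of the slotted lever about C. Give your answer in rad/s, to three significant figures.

1.61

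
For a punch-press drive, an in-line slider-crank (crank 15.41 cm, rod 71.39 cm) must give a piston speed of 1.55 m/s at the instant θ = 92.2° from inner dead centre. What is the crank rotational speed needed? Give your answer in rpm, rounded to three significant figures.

96.9

For an in-line slider-crank, |v_piston| = rω|sinθ|·[1 + r cosθ/√(L² − r² sin²θ)].
With r = 0.1541 m, L = 0.7139 m, θ = 92.2°: the bracketed kinematic factor |dx/dθ| = 0.15268 m.
ω = v/|dx/dθ| = 1.55/0.15268 = 10.152 rad/s.
N = 60ω/(2π) = 96.944 rpm.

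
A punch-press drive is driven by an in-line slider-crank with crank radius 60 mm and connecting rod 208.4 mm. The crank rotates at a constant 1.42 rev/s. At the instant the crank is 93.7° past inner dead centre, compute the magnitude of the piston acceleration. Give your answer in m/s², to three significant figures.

1.73

ω = 2π·1.42 = 8.922 rad/s
x(θ) = r cosθ + √(L² − r² sin²θ); with ω constant, a = ω²·d²x/dθ².
d²x/dθ² = −r cosθ − r²(cos2θ)/√u − r⁴ sin²2θ/(4u^{3/2}),  u = L² − r² sin²θ = 0.0398456 m².
Substituting r = 0.06 m, L = 0.2084 m, θ = 93.7°: d²x/dθ² = +0.02175 m.
a = ω²·d²x/dθ² = (8.922)²·(+0.02175) = +1.7314 m/s²;  |a| = 1.7314 m/s².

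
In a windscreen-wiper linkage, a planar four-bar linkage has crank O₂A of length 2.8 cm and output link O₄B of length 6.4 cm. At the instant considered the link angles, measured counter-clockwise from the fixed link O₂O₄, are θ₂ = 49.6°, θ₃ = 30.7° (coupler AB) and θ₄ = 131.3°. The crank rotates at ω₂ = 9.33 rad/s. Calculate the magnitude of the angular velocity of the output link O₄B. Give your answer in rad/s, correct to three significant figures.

1.35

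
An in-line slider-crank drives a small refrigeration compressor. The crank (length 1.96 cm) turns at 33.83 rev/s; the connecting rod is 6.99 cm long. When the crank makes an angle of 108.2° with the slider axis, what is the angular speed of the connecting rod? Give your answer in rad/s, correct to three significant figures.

19.3

ω = 212.6 rad/s (converted from 33.83 rev/s).
The rod makes angle φ with the slider axis where L sinφ = r sinθ; differentiating, L cosφ·φ̇ = r ω cosθ.
L cosφ = √(L² − r² sin²θ) = 0.067375 m.
|ω_rod| = r ω |cosθ| / √(L² − r² sin²θ) = 0.0196·212.6·0.31233/0.067375 = 19.314 rad/s.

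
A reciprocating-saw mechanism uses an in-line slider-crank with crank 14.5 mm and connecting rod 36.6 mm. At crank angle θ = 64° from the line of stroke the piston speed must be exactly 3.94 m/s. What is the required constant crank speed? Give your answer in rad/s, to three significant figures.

255

For an in-line slider-crank, |v_piston| = rω|sinθ|·[1 + r cosθ/√(L² − r² sin²θ)].
With r = 0.0145 m, L = 0.0366 m, θ = 64°: the bracketed kinematic factor |dx/dθ| = 0.015455 m.
ω = v/|dx/dθ| = 3.94/0.015455 = 254.94 rad/s.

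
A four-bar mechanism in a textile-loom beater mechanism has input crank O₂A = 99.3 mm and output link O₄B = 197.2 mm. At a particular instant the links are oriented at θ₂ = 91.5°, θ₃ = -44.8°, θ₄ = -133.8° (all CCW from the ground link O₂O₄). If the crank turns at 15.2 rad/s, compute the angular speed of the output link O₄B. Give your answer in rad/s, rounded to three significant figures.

ω₂ = 15.2 rad/s
Differentiating the loop-closure r₂e^{iθ₂}+r₃e^{iθ₃}=r₁+r₄e^{iθ₄} gives r₂ω₂e^{iθ₂}+r₃ω₃e^{iθ₃}=r₄ω₄e^{iθ₄}.
Eliminating the other unknown: ω₄ = r₂ω₂ sin(θ₂−θ₃) / [r₄ sin(θ₄−θ₃)].
Numerator sine = +0.69088; denominator sine = -0.99985.
Result = 0.0993·15.2·(+0.69088) / (0.1972·(-0.99985)) = -5.2888 rad/s; magnitude 5.2888 rad/s.

5.29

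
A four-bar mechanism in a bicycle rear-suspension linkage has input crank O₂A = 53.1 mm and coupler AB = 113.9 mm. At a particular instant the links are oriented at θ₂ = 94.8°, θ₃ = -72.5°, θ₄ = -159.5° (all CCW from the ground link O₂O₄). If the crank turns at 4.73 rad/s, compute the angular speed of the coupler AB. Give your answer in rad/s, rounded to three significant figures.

2.13

ω₂ = 4.73 rad/s
Differentiating the loop-closure r₂e^{iθ₂}+r₃e^{iθ₃}=r₁+r₄e^{iθ₄} gives r₂ω₂e^{iθ₂}+r₃ω₃e^{iθ₃}=r₄ω₄e^{iθ₄}.
Eliminating the other unknown: ω₃ = r₂ω₂ sin(θ₄−θ₂) / [r₃ sin(θ₃−θ₄)].
Numerator sine = +0.96269; denominator sine = +0.99863.
Result = 0.0531·4.73·(+0.96269) / (0.1139·(+0.99863)) = +2.1258 rad/s; magnitude 2.1258 rad/s.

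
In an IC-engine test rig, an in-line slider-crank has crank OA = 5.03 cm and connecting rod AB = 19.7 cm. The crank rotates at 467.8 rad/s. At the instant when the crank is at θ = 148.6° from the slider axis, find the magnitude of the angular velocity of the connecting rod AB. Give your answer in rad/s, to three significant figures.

ω = 467.8 rad/s
The rod makes angle φ with the slider axis where L sinφ = r sinθ; differentiating, L cosφ·φ̇ = r ω cosθ.
L cosφ = √(L² − r² sin²θ) = 0.19525 m.
|ω_rod| = r ω |cosθ| / √(L² − r² sin²θ) = 0.0503·467.8·0.85355/0.19525 = 102.87 rad/s.

103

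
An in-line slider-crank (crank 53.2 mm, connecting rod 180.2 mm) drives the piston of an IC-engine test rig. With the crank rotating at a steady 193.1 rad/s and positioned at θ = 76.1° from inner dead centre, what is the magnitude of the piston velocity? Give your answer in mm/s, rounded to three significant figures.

10700

ω = 193.1 rad/s
For an in-line slider-crank, x = r cosθ + √(L² − r² sin²θ), so v = −rω sinθ·[1 + r cosθ/√(L² − r² sin²θ)].
With r = 0.0532 m, L = 0.1802 m, θ = 76.1°: √(L² − r² sin²θ) = 0.17264 m.
v = −0.0532·193.1·0.97072·[1 + 0.0532·0.24023/0.17264] = -10.71 m/s.
|v| = 10.71 m/s = 10710 mm/s.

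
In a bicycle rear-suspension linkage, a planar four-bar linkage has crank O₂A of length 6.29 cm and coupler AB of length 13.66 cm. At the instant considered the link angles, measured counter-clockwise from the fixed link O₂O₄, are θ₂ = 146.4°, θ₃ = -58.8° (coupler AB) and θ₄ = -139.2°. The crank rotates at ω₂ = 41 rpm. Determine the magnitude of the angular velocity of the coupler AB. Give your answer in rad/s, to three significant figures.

1.93

ω₂ = 4.294 rad/s (from 41 rpm).
Differentiating the loop-closure r₂e^{iθ₂}+r₃e^{iθ₃}=r₁+r₄e^{iθ₄} gives r₂ω₂e^{iθ₂}+r₃ω₃e^{iθ₃}=r₄ω₄e^{iθ₄}.
Eliminating the other unknown: ω₃ = r₂ω₂ sin(θ₄−θ₂) / [r₃ sin(θ₃−θ₄)].
Numerator sine = +0.96316; denominator sine = +0.98600.
Result = 0.0629·4.294·(+0.96316) / (0.1366·(+0.98600)) = +1.9312 rad/s; magnitude 1.9312 rad/s.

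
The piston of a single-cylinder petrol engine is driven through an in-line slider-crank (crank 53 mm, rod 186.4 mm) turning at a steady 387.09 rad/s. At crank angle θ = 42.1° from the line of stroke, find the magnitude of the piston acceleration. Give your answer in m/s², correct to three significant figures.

6170

ω = 387.1 rad/s
x(θ) = r cosθ + √(L² − r² sin²θ); with ω constant, a = ω²·d²x/dθ².
d²x/dθ² = −r cosθ − r²(cos2θ)/√u − r⁴ sin²2θ/(4u^{3/2}),  u = L² − r² sin²θ = 0.0334824 m².
Substituting r = 0.053 m, L = 0.1864 m, θ = 42.1°: d²x/dθ² = -0.041195 m.
a = ω²·d²x/dθ² = (387.1)²·(-0.041195) = -6172.6 m/s²;  |a| = 6172.6 m/s².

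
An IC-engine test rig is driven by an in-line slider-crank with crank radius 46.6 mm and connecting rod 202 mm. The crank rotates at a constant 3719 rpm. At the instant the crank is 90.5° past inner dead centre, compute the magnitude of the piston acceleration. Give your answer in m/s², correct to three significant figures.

1740

ω = 2π·3719/60 = 389.5 rad/s
x(θ) = r cosθ + √(L² − r² sin²θ); with ω constant, a = ω²·d²x/dθ².
d²x/dθ² = −r cosθ − r²(cos2θ)/√u − r⁴ sin²2θ/(4u^{3/2}),  u = L² − r² sin²θ = 0.0386326 m².
Substituting r = 0.0466 m, L = 0.202 m, θ = 90.5°: d²x/dθ² = +0.011453 m.
a = ω²·d²x/dθ² = (389.5)²·(+0.011453) = +1737.1 m/s²;  |a| = 1737.1 m/s².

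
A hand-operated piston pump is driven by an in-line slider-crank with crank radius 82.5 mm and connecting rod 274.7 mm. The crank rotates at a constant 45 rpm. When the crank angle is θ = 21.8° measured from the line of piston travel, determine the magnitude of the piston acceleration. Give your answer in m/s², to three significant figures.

ω = 2π·45/60 = 4.712 rad/s
x(θ) = r cosθ + √(L² − r² sin²θ); with ω constant, a = ω²·d²x/dθ².
d²x/dθ² = −r cosθ − r²(cos2θ)/√u − r⁴ sin²2θ/(4u^{3/2}),  u = L² − r² sin²θ = 0.0745214 m².
Substituting r = 0.0825 m, L = 0.2747 m, θ = 21.8°: d²x/dθ² = -0.094926 m.
a = ω²·d²x/dθ² = (4.712)²·(-0.094926) = -2.108 m/s²;  |a| = 2.108 m/s².

2.11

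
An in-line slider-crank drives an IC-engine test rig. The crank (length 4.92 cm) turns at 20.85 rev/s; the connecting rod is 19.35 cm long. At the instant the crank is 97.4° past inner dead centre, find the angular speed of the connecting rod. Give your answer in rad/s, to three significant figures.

4.43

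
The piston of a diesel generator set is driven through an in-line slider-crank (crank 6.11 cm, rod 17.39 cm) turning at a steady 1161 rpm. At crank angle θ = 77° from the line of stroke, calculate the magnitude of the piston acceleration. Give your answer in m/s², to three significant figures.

98.1

ω = 2π·1161/60 = 121.6 rad/s
x(θ) = r cosθ + √(L² − r² sin²θ); with ω constant, a = ω²·d²x/dθ².
d²x/dθ² = −r cosθ − r²(cos2θ)/√u − r⁴ sin²2θ/(4u^{3/2}),  u = L² − r² sin²θ = 0.0266969 m².
Substituting r = 0.0611 m, L = 0.1739 m, θ = 77°: d²x/dθ² = +0.0066378 m.
a = ω²·d²x/dθ² = (121.6)²·(+0.0066378) = +98.118 m/s²;  |a| = 98.118 m/s².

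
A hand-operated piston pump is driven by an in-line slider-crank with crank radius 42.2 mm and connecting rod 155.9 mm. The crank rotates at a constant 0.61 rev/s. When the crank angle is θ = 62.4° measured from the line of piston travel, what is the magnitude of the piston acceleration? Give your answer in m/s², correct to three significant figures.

0.191

ω = 2π·0.61 = 3.833 rad/s
x(θ) = r cosθ + √(L² − r² sin²θ); with ω constant, a = ω²·d²x/dθ².
d²x/dθ² = −r cosθ − r²(cos2θ)/√u − r⁴ sin²2θ/(4u^{3/2}),  u = L² − r² sin²θ = 0.0229062 m².
Substituting r = 0.0422 m, L = 0.1559 m, θ = 62.4°: d²x/dθ² = -0.01299 m.
a = ω²·d²x/dθ² = (3.833)²·(-0.01299) = -0.19082 m/s²;  |a| = 0.19082 m/s².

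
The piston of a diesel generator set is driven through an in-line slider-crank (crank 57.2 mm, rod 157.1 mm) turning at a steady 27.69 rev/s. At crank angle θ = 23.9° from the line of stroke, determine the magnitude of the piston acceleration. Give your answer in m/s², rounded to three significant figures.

2020

ω = 2π·27.7 = 174 rad/s
x(θ) = r cosθ + √(L² − r² sin²θ); with ω constant, a = ω²·d²x/dθ².
d²x/dθ² = −r cosθ − r²(cos2θ)/√u − r⁴ sin²2θ/(4u^{3/2}),  u = L² − r² sin²θ = 0.0241434 m².
Substituting r = 0.0572 m, L = 0.1571 m, θ = 23.9°: d²x/dθ² = -0.066831 m.
a = ω²·d²x/dθ² = (174)²·(-0.066831) = -2022.9 m/s²;  |a| = 2022.9 m/s².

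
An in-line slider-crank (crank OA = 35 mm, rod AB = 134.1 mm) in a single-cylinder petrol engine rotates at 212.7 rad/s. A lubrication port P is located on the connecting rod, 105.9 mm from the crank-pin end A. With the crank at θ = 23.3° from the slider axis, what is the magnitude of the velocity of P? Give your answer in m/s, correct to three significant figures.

3.79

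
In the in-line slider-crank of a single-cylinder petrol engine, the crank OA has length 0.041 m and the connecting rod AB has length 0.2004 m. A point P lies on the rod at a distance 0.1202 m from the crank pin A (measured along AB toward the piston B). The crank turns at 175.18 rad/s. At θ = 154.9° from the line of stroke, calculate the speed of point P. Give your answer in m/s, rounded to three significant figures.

3.76

ω = 175.2 rad/s.  Crank-pin speed |V_A| = rω = 7.1824 m/s, perpendicular to OA.
Rod angle: sinφ = −(r/L) sinθ ⇒ φ = -4.979°; ω_rod = −rω cosθ/√(L²−r²sin²θ) = +32.579 rad/s.
V_P = V_A + ω_rod × AP, with AP = 0.1202 m along the rod.
Components: V_Px = −rω sinθ − a·ω_rod·sinφ = -2.7069 m/s;  V_Py = rω cosθ + a·ω_rod·cosφ = -2.603 m/s.
|V_P| = √(V_Px² + V_Py²) = 3.7554 m/s.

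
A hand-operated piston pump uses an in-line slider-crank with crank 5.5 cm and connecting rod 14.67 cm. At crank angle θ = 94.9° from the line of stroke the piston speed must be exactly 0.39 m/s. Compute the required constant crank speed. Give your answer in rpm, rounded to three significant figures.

For an in-line slider-crank, |v_piston| = rω|sinθ|·[1 + r cosθ/√(L² − r² sin²θ)].
With r = 0.055 m, L = 0.1467 m, θ = 94.9°: the bracketed kinematic factor |dx/dθ| = 0.052907 m.
ω = v/|dx/dθ| = 0.39/0.052907 = 7.3714 rad/s.
N = 60ω/(2π) = 70.392 rpm.

70.4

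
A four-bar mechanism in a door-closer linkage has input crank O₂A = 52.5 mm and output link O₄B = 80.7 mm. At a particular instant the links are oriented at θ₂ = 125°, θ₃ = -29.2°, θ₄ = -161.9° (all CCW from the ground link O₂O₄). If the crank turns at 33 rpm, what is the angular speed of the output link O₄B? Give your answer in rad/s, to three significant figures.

1.33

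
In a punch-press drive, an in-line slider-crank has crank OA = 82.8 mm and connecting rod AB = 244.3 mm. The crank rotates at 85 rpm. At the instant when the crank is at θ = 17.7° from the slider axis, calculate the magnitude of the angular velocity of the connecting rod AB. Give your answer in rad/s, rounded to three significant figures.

ω = 8.901 rad/s (converted from 85 rpm).
The rod makes angle φ with the slider axis where L sinφ = r sinθ; differentiating, L cosφ·φ̇ = r ω cosθ.
L cosφ = √(L² − r² sin²θ) = 0.243 m.
|ω_rod| = r ω |cosθ| / √(L² − r² sin²θ) = 0.0828·8.901·0.95266/0.243 = 2.8894 rad/s.

2.89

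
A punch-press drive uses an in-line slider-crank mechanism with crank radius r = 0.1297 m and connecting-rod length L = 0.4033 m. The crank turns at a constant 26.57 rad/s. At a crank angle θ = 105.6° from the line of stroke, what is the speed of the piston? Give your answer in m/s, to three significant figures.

ω = 26.57 rad/s
For an in-line slider-crank, x = r cosθ + √(L² − r² sin²θ), so v = −rω sinθ·[1 + r cosθ/√(L² − r² sin²θ)].
With r = 0.1297 m, L = 0.4033 m, θ = 105.6°: √(L² − r² sin²θ) = 0.38346 m.
v = −0.1297·26.57·0.96316·[1 + 0.1297·-0.26892/0.38346] = -3.0173 m/s.
|v| = 3.0173 m/s.

3.02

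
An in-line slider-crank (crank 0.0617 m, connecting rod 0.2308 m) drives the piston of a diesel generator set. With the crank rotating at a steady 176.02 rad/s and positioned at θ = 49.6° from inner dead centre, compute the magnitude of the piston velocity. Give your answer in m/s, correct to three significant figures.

ω = 176 rad/s
For an in-line slider-crank, x = r cosθ + √(L² − r² sin²θ), so v = −rω sinθ·[1 + r cosθ/√(L² − r² sin²θ)].
With r = 0.0617 m, L = 0.2308 m, θ = 49.6°: √(L² − r² sin²θ) = 0.22597 m.
v = −0.0617·176·0.76154·[1 + 0.0617·0.64812/0.22597] = -9.7343 m/s.
|v| = 9.7343 m/s.

9.73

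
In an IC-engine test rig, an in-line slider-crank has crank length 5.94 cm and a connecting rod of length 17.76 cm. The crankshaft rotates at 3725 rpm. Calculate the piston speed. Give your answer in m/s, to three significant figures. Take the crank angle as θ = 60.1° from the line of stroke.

23.6

ω = 2π·3725/60 = 390.1 rad/s
For an in-line slider-crank, x = r cosθ + √(L² − r² sin²θ), so v = −rω sinθ·[1 + r cosθ/√(L² − r² sin²θ)].
With r = 0.0594 m, L = 0.1776 m, θ = 60.1°: √(L² − r² sin²θ) = 0.16997 m.
v = −0.0594·390.1·0.86690·[1 + 0.0594·0.49849/0.16997] = -23.586 m/s.
|v| = 23.586 m/s.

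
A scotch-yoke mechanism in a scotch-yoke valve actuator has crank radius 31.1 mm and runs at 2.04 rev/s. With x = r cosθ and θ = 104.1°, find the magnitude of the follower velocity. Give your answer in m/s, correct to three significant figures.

0.387

ω = 12.82 rad/s (from 2.04 rev/s).
x = r cosθ ⇒ ẋ = −rω sinθ.
|v| = rω|sinθ| = 0.0311·12.82·|sin 104.1°| = 0.38662 m/s.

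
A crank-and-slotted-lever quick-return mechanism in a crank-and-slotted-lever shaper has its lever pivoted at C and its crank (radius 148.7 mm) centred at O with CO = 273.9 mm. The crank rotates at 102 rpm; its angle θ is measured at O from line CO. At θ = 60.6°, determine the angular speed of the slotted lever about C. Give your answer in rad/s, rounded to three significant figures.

ω = 10.68 rad/s (from 102 rpm).
Crank pin A relative to C: A = (d + r cosθ, r sinθ); lever angle φ = atan2(r sinθ, d + r cosθ).
Differentiating tanφ: φ̇ = rω(d cosθ + r)/(d² + r² + 2dr cosθ).
d² + r² + 2dr cosθ = |CA|² = 0.137121 m²;  d cosθ + r = +0.28316 m.
|ω_lever| = |0.1487·10.68·+0.28316| / 0.137121 = 3.2799 rad/s.

3.28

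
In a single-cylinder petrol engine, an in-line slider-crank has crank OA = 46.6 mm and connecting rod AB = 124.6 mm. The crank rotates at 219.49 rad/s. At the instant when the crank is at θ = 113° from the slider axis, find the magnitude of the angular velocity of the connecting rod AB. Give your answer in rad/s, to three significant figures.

ω = 219.5 rad/s
The rod makes angle φ with the slider axis where L sinφ = r sinθ; differentiating, L cosφ·φ̇ = r ω cosθ.
L cosφ = √(L² − r² sin²θ) = 0.11698 m.
|ω_rod| = r ω |cosθ| / √(L² − r² sin²θ) = 0.0466·219.5·0.39073/0.11698 = 34.163 rad/s.

34.2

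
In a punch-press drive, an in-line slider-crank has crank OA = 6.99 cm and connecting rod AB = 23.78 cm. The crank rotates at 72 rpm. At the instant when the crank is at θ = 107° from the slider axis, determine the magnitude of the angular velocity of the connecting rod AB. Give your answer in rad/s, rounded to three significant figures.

0.675

ω = 7.54 rad/s (converted from 72 rpm).
The rod makes angle φ with the slider axis where L sinφ = r sinθ; differentiating, L cosφ·φ̇ = r ω cosθ.
L cosφ = √(L² − r² sin²θ) = 0.22821 m.
|ω_rod| = r ω |cosθ| / √(L² − r² sin²θ) = 0.0699·7.54·0.29237/0.22821 = 0.67521 rad/s.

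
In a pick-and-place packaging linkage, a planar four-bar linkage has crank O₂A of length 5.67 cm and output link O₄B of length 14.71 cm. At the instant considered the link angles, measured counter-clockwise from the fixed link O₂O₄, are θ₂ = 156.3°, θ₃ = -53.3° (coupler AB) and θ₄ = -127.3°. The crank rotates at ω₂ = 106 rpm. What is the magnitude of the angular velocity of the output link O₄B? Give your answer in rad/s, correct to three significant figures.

ω₂ = 11.1 rad/s (from 106 rpm).
Differentiating the loop-closure r₂e^{iθ₂}+r₃e^{iθ₃}=r₁+r₄e^{iθ₄} gives r₂ω₂e^{iθ₂}+r₃ω₃e^{iθ₃}=r₄ω₄e^{iθ₄}.
Eliminating the other unknown: ω₄ = r₂ω₂ sin(θ₂−θ₃) / [r₄ sin(θ₄−θ₃)].
Numerator sine = -0.49394; denominator sine = -0.96126.
Result = 0.0567·11.1·(-0.49394) / (0.1471·(-0.96126)) = +2.1986 rad/s; magnitude 2.1986 rad/s.

2.20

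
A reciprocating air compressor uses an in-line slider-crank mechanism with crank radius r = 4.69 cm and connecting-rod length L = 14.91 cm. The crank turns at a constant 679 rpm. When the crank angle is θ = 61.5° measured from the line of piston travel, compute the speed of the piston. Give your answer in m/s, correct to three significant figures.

3.39

ω = 2π·679/60 = 71.1 rad/s
For an in-line slider-crank, x = r cosθ + √(L² − r² sin²θ), so v = −rω sinθ·[1 + r cosθ/√(L² − r² sin²θ)].
With r = 0.0469 m, L = 0.1491 m, θ = 61.5°: √(L² − r² sin²θ) = 0.14329 m.
v = −0.0469·71.1·0.87882·[1 + 0.0469·0.47716/0.14329] = -3.3884 m/s.
|v| = 3.3884 m/s.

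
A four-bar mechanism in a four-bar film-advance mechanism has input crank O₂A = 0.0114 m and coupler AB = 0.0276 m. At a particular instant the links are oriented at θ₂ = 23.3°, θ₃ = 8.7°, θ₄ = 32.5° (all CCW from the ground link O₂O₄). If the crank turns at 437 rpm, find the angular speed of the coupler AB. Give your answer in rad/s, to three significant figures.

7.49

ω₂ = 45.76 rad/s (from 437 rpm).
Differentiating the loop-closure r₂e^{iθ₂}+r₃e^{iθ₃}=r₁+r₄e^{iθ₄} gives r₂ω₂e^{iθ₂}+r₃ω₃e^{iθ₃}=r₄ω₄e^{iθ₄}.
Eliminating the other unknown: ω₃ = r₂ω₂ sin(θ₄−θ₂) / [r₃ sin(θ₃−θ₄)].
Numerator sine = +0.15988; denominator sine = -0.40355.
Result = 0.0114·45.76·(+0.15988) / (0.0276·(-0.40355)) = -7.4888 rad/s; magnitude 7.4888 rad/s.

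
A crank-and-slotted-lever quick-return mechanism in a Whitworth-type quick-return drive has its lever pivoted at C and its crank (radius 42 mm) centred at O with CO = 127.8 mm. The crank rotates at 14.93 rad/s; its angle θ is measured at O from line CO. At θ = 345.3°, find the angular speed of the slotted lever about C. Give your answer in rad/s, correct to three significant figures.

ω = 14.93 rad/s
Crank pin A relative to C: A = (d + r cosθ, r sinθ); lever angle φ = atan2(r sinθ, d + r cosθ).
Differentiating tanφ: φ̇ = rω(d cosθ + r)/(d² + r² + 2dr cosθ).
d² + r² + 2dr cosθ = |CA|² = 0.0284807 m²;  d cosθ + r = +0.16562 m.
|ω_lever| = |0.042·14.93·+0.16562| / 0.0284807 = 3.6464 rad/s.

3.65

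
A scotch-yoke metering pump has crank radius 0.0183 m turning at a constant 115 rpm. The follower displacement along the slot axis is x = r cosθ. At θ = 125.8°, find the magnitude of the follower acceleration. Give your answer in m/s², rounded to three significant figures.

1.55

ω = 12.04 rad/s (from 115 rpm).
x = r cosθ ⇒ ẍ = −rω² cosθ (ω constant).
|a| = rω²|cosθ| = 0.0183·(12.04)²·|cos 125.8°| = 1.5525 m/s².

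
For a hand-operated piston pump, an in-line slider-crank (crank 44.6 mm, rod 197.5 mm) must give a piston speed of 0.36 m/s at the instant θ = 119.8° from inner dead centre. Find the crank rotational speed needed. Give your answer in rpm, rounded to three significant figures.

100

For an in-line slider-crank, |v_piston| = rω|sinθ|·[1 + r cosθ/√(L² − r² sin²θ)].
With r = 0.0446 m, L = 0.1975 m, θ = 119.8°: the bracketed kinematic factor |dx/dθ| = 0.034273 m.
ω = v/|dx/dθ| = 0.36/0.034273 = 10.504 rad/s.
N = 60ω/(2π) = 100.3 rpm.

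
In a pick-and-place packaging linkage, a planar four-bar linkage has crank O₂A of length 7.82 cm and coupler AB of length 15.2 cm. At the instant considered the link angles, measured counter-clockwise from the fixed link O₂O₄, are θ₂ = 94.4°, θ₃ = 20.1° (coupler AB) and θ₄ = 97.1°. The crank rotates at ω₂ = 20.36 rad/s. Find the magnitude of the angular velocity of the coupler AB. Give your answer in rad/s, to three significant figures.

0.506

ω₂ = 20.36 rad/s
Differentiating the loop-closure r₂e^{iθ₂}+r₃e^{iθ₃}=r₁+r₄e^{iθ₄} gives r₂ω₂e^{iθ₂}+r₃ω₃e^{iθ₃}=r₄ω₄e^{iθ₄}.
Eliminating the other unknown: ω₃ = r₂ω₂ sin(θ₄−θ₂) / [r₃ sin(θ₃−θ₄)].
Numerator sine = +0.04711; denominator sine = -0.97437.
Result = 0.0782·20.36·(+0.04711) / (0.152·(-0.97437)) = -0.5064 rad/s; magnitude 0.5064 rad/s.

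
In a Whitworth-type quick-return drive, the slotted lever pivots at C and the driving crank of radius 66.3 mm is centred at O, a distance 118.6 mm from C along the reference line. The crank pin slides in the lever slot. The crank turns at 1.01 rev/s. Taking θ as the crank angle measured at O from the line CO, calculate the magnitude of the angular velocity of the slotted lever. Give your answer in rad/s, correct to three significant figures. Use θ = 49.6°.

ω = 6.346 rad/s (from 1.01 rev/s).
Crank pin A relative to C: A = (d + r cosθ, r sinθ); lever angle φ = atan2(r sinθ, d + r cosθ).
Differentiating tanφ: φ̇ = rω(d cosθ + r)/(d² + r² + 2dr cosθ).
d² + r² + 2dr cosθ = |CA|² = 0.0286542 m²;  d cosθ + r = +0.14317 m.
|ω_lever| = |0.0663·6.346·+0.14317| / 0.0286542 = 2.1022 rad/s.

2.10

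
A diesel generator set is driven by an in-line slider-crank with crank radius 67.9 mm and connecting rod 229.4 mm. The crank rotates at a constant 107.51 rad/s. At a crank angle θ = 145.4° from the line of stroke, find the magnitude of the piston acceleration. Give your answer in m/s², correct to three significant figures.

ω = 107.5 rad/s
x(θ) = r cosθ + √(L² − r² sin²θ); with ω constant, a = ω²·d²x/dθ².
d²x/dθ² = −r cosθ − r²(cos2θ)/√u − r⁴ sin²2θ/(4u^{3/2}),  u = L² − r² sin²θ = 0.0511377 m².
Substituting r = 0.0679 m, L = 0.2294 m, θ = 145.4°: d²x/dθ² = +0.04825 m.
a = ω²·d²x/dθ² = (107.5)²·(+0.04825) = +557.69 m/s²;  |a| = 557.69 m/s².

558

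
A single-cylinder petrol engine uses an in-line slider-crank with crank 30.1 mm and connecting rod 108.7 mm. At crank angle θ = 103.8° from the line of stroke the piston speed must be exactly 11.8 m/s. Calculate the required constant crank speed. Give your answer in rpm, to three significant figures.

For an in-line slider-crank, |v_piston| = rω|sinθ|·[1 + r cosθ/√(L² − r² sin²θ)].
With r = 0.0301 m, L = 0.1087 m, θ = 103.8°: the bracketed kinematic factor |dx/dθ| = 0.027227 m.
ω = v/|dx/dθ| = 11.8/0.027227 = 433.4 rad/s.
N = 60ω/(2π) = 4138.7 rpm.

4140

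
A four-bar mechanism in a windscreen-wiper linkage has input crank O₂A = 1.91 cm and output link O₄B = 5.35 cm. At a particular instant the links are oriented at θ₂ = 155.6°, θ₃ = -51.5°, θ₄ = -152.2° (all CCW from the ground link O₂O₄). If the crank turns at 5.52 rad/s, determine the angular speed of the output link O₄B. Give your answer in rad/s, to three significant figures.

0.914

ω₂ = 5.52 rad/s
Differentiating the loop-closure r₂e^{iθ₂}+r₃e^{iθ₃}=r₁+r₄e^{iθ₄} gives r₂ω₂e^{iθ₂}+r₃ω₃e^{iθ₃}=r₄ω₄e^{iθ₄}.
Eliminating the other unknown: ω₄ = r₂ω₂ sin(θ₂−θ₃) / [r₄ sin(θ₄−θ₃)].
Numerator sine = -0.45554; denominator sine = -0.98261.
Result = 0.0191·5.52·(-0.45554) / (0.0535·(-0.98261)) = +0.91362 rad/s; magnitude 0.91362 rad/s.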